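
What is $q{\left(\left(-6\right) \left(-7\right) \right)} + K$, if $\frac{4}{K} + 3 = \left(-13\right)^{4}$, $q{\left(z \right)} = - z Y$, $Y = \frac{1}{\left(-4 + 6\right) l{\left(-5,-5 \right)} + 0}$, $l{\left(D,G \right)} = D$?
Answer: $\frac{299869}{71395} \approx 4.2001$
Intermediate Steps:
$Y = - \frac{1}{10}$ ($Y = \frac{1}{\left(-4 + 6\right) \left(-5\right) + 0} = \frac{1}{2 \left(-5\right) + 0} = \frac{1}{-10 + 0} = \frac{1}{-10} = - \frac{1}{10} \approx -0.1$)
$q{\left(z \right)} = \frac{z}{10}$ ($q{\left(z \right)} = - z \left(- \frac{1}{10}\right) = \frac{z}{10}$)
$K = \frac{2}{14279}$ ($K = \frac{4}{-3 + \left(-13\right)^{4}} = \frac{4}{-3 + 28561} = \frac{4}{28558} = 4 \cdot \frac{1}{28558} = \frac{2}{14279} \approx 0.00014007$)
$q{\left(\left(-6\right) \left(-7\right) \right)} + K = \frac{\left(-6\right) \left(-7\right)}{10} + \frac{2}{14279} = \frac{1}{10} \cdot 42 + \frac{2}{14279} = \frac{21}{5} + \frac{2}{14279} = \frac{299869}{71395}$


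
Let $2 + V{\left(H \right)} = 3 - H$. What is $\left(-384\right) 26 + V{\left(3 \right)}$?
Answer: $-9986$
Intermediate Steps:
$V{\left(H \right)} = 1 - H$ ($V{\left(H \right)} = -2 - \left(-3 + H\right) = 1 - H$)
$\left(-384\right) 26 + V{\left(3 \right)} = \left(-384\right) 26 + \left(1 - 3\right) = -9984 + \left(1 - 3\right) = -9984 - 2 = -9986$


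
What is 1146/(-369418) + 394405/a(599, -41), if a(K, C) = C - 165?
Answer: -72850271183/38050054 ≈ -1914.6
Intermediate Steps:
a(K, C) = -165 + C
1146/(-369418) + 394405/a(599, -41) = 1146/(-369418) + 394405/(-165 - 41) = 1146*(-1/369418) + 394405/(-206) = -573/184709 + 394405*(-1/206) = -573/184709 - 394405/206 = -72850271183/38050054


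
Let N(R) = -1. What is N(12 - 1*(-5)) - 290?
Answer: -291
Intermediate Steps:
N(12 - 1*(-5)) - 290 = -1 - 290 = -291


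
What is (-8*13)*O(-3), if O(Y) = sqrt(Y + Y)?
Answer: -104*I*sqrt(6) ≈ -254.75*I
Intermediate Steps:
O(Y) = sqrt(2)*sqrt(Y) (O(Y) = sqrt(2*Y) = sqrt(2)*sqrt(Y))
(-8*13)*O(-3) = (-8*13)*(sqrt(2)*sqrt(-3)) = -104*sqrt(2)*I*sqrt(3) = -104*I*sqrt(6)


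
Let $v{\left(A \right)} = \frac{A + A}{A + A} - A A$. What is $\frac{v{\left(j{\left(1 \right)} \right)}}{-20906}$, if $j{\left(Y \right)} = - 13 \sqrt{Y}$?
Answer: $\frac{84}{10453} \approx 0.008036$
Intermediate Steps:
$v{\left(A \right)} = 1 - A^{2}$ ($v{\left(A \right)} = \frac{2 A}{2 A} - A^{2} = 2 A \frac{1}{2 A} - A^{2} = 1 - A^{2}$)
$\frac{v{\left(j{\left(1 \right)} \right)}}{-20906} = \frac{1 - \left(- 13 \sqrt{1}\right)^{2}}{-20906} = \left(1 - \left(\left(-13\right) 1\right)^{2}\right) \left(- \frac{1}{20906}\right) = \left(1 - \left(-13\right)^{2}\right) \left(- \frac{1}{20906}\right) = \left(1 - 169\right) \left(- \frac{1}{20906}\right) = \left(-168\right) \left(- \frac{1}{20906}\right) = \frac{84}{10453}$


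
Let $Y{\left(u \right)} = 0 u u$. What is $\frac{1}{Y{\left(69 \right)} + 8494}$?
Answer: $\frac{1}{8494} \approx 0.00011773$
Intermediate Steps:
$Y{\left(u \right)} = 0$ ($Y{\left(u \right)} = 0 u = 0$)
$\frac{1}{Y{\left(69 \right)} + 8494} = \frac{1}{0 + 8494} = \frac{1}{8494}$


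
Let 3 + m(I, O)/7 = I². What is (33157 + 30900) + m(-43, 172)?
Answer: 76979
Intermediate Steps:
m(I, O) = -21 + 7*I²
(33157 + 30900) + m(-43, 172) = (33157 + 30900) + (-21 + 7*(-43)²) = 64057 + (-21 + 7*1849) = 64057 + (-21 + 12943) = 64057 + 12922 = 76979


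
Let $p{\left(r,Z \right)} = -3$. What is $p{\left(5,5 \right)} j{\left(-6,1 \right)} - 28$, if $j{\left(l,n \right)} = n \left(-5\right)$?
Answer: $-13$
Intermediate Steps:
$j{\left(l,n \right)} = - 5 n$
$p{\left(5,5 \right)} j{\left(-6,1 \right)} - 28 = - 3 \left(\left(-5\right) 1\right) - 28 = \left(-3\right) \left(-5\right) - 28 = 15 - 28 = -13$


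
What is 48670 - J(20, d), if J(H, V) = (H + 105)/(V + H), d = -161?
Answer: 6862595/141 ≈ 48671.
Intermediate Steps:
J(H, V) = (105 + H)/(H + V)
48670 - J(20, d) = 48670 - (105 + 20)/(20 - 161) = 48670 - 125/(-141) = 48670 - (-1)*125/141 = 48670 - 1*(-125/141) = 48670 + 125/141 = 6862595/141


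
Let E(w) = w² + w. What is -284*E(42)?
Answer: -512904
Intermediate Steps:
E(w) = w + w²
-284*E(42) = -11928*(1 + 42) = -11928*43 = -284*1806 = -512904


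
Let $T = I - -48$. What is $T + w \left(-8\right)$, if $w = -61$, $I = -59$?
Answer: $477$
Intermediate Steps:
$T = -11$ ($T = -59 - -48 = -59 + 48 = -11$)
$T + w \left(-8\right) = -11 - -488 = -11 + 488 = 477$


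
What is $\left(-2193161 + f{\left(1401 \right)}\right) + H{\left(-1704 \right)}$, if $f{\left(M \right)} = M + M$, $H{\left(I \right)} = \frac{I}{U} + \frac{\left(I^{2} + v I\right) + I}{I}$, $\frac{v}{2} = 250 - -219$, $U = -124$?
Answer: $- \frac{67924418}{31} \approx -2.1911 \cdot 10^{6}$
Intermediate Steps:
$v = 938$ ($v = 2 \left(250 - -219\right) = 2 \left(250 + 219\right) = 2 \cdot 469 = 938$)
$H{\left(I \right)} = - \frac{I}{124} + \frac{I^{2} + 939 I}{I}$ ($H{\left(I \right)} = \frac{I}{-124} + \frac{\left(I^{2} + 938 I\right) + I}{I} = I \left(- \frac{1}{124}\right) + \frac{I^{2} + 939 I}{I} = - \frac{I}{124} + \frac{I^{2} + 939 I}{I}$)
$f{\left(M \right)} = 2 M$
$\left(-2193161 + f{\left(1401 \right)}\right) + H{\left(-1704 \right)} = \left(-2193161 + 2 \cdot 1401\right) + \left(939 + \frac{123}{124} \left(-1704\right)\right) = \left(-2193161 + 2802\right) + \left(939 - \frac{52398}{31}\right) = -2190359 - \frac{23289}{31} = - \frac{67924418}{31}$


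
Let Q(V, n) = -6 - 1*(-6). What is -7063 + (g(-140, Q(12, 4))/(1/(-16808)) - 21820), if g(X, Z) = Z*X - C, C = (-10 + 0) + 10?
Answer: -28883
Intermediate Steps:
C = 0 (C = -10 + 10 = 0)
Q(V, n) = 0 (Q(V, n) = -6 + 6 = 0)
g(X, Z) = X*Z (g(X, Z) = Z*X - 1*0 = X*Z + 0 = X*Z)
-7063 + (g(-140, Q(12, 4))/(1/(-16808)) - 21820) = -7063 + ((-140*0)/(1/(-16808)) - 21820) = -7063 + (0/(-1/16808) - 21820) = -7063 + (0*(-16808) - 21820) = -7063 + (0 - 21820) = -7063 - 21820 = -28883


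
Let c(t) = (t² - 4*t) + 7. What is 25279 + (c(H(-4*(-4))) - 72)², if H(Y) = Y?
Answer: 41408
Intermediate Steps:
c(t) = 7 + t² - 4*t
25279 + (c(H(-4*(-4))) - 72)² = 25279 + ((7 + (-4*(-4))² - (-16)*(-4)) - 72)² = 25279 + ((7 + 16² - 4*16) - 72)² = 25279 + ((7 + 256 - 64) - 72)² = 25279 + (199 - 72)² = 25279 + 127² = 25279 + 16129 = 41408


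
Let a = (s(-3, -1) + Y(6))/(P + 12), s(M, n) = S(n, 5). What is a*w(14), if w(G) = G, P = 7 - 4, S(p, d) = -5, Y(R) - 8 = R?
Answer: 42/5 ≈ 8.4000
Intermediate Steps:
Y(R) = 8 + R
s(M, n) = -5
P = 3
a = ⅗ (a = (-5 + (8 + 6))/(3 + 12) = (-5 + 14)/15 = 9*(1/15) = ⅗ ≈ 0.60000)
a*w(14) = (⅗)*14 = 42/5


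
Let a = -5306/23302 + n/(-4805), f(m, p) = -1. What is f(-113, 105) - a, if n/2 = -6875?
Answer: -40687328/11196611 ≈ -3.6339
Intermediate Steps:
n = -13750 (n = 2*(-6875) = -13750)
a = 29490717/11196611 (a = -5306/23302 - 13750/(-4805) = -5306*1/23302 - 13750*(-1/4805) = -2653/11651 + 2750/961 = 29490717/11196611 ≈ 2.6339)
f(-113, 105) - a = -1 - 1*29490717/11196611 = -1 - 29490717/11196611 = -40687328/11196611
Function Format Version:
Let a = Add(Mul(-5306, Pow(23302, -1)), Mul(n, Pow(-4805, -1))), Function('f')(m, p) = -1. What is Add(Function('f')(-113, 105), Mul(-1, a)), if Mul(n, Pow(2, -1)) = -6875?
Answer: Rational(-40687328, 11196611) ≈ -3.6339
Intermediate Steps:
n = -13750 (n = Mul(2, -6875) = -13750)
a = Rational(29490717, 11196611) (a = Add(Mul(-5306, Pow(23302, -1)), Mul(-13750, Pow(-4805, -1))) = Add(Mul(-5306, Rational(1, 23302)), Mul(-13750, Rational(-1, 4805))) = Add(Rational(-2653, 11651), Rational(2750, 961)) = Rational(29490717, 11196611) ≈ 2.6339)
Add(Function('f')(-113, 105), Mul(-1, a)) = Add(-1, Mul(-1, Rational(29490717, 11196611))) = Add(-1, Rational(-29490717, 11196611)) = Rational(-40687328, 11196611)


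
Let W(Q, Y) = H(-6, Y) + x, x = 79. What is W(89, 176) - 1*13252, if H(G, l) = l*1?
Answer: -12997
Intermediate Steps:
H(G, l) = l
W(Q, Y) = 79 + Y (W(Q, Y) = Y + 79 = 79 + Y)
W(89, 176) - 1*13252 = (79 + 176) - 1*13252 = 255 - 13252 = -12997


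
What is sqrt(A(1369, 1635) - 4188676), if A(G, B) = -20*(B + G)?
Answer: 6*I*sqrt(118021) ≈ 2061.3*I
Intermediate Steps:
A(G, B) = -20*B - 20*G
sqrt(A(1369, 1635) - 4188676) = sqrt((-20*1635 - 20*1369) - 4188676) = sqrt((-32700 - 27380) - 4188676) = sqrt(-60080 - 4188676) = sqrt(-4248756) = 6*I*sqrt(118021)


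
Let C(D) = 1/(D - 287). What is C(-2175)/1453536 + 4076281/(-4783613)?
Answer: -14587402148998205/17118664423108416 ≈ -0.85213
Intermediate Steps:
C(D) = 1/(-287 + D)
C(-2175)/1453536 + 4076281/(-4783613) = 1/(-287 - 2175*1453536) + 4076281/(-4783613) = (1/1453536)/(-2462) + 4076281*(-1/4783613) = -1/2462*1/1453536 - 4076281/4783613 = -1/3578605632 - 4076281/4783613 = -14587402148998205/17118664423108416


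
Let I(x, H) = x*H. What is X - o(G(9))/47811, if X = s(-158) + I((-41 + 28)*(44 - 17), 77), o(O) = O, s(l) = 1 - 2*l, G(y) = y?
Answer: -425677273/15937 ≈ -26710.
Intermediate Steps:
I(x, H) = H*x
X = -26710 (X = (1 - 2*(-158)) + 77*((-41 + 28)*(44 - 17)) = (1 + 316) + 77*(-13*27) = 317 + 77*(-351) = 317 - 27027 = -26710)
X - o(G(9))/47811 = -26710 - 9/47811 = -26710 - 1*3/15937 = -26710 - 3/15937 = -425677273/15937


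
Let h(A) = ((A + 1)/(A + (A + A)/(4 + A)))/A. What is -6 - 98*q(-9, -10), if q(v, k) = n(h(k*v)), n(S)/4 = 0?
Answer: -6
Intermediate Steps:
h(A) = (1 + A)/(A*(A + 2*A/(4 + A))) (h(A) = ((1 + A)/(A + (2*A)/(4 + A)))/A = ((1 + A)/(A + 2*A/(4 + A)))/A = (1 + A)/(A*(A + 2*A/(4 + A))))
n(S) = 0 (n(S) = 4*0 = 0)
q(v, k) = 0
-6 - 98*q(-9, -10) = -6 - 98*0 = -6 + 0 = -6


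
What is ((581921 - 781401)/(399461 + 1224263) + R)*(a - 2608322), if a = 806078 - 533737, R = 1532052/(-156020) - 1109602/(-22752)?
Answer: -16336727768944834440787/180120060539280 ≈ -9.0699e+7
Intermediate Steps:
R = 17282857117/443720880 (R = 1532052*(-1/156020) - 1109602*(-1/22752) = -383013/39005 + 554801/11376 = 17282857117/443720880 ≈ 38.950)
a = 272341
((581921 - 781401)/(399461 + 1224263) + R)*(a - 2608322) = ((581921 - 781401)/(399461 + 1224263) + 17282857117/443720880)*(272341 - 2608322) = (-199480/1623724 + 17282857117/443720880)*(-2335981) = (-199480*1/1623724 + 17282857117/443720880)*(-2335981) = (-49870/405931 + 17282857117/443720880)*(-2335981) = (6993519112075327/180120060539280)*(-2335981) = -16336727768944834440787/180120060539280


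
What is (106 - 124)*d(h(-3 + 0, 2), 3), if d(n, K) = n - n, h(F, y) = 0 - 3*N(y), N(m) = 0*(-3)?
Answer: 0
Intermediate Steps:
N(m) = 0
h(F, y) = 0 (h(F, y) = 0 - 3*0 = 0 + 0 = 0)
d(n, K) = 0
(106 - 124)*d(h(-3 + 0, 2), 3) = (106 - 124)*0 = -18*0 = 0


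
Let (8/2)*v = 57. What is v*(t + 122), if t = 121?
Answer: 13851/4 ≈ 3462.8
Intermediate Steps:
v = 57/4 (v = (¼)*57 = 57/4 ≈ 14.250)
v*(t + 122) = 57*(121 + 122)/4 = (57/4)*243 = 13851/4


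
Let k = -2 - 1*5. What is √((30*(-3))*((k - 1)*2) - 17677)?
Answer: I*√16237 ≈ 127.42*I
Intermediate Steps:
k = -7 (k = -2 - 5 = -7)
√((30*(-3))*((k - 1)*2) - 17677) = √((30*(-3))*((-7 - 1)*2) - 17677) = √(-(-720)*2 - 17677) = √(-90*(-16) - 17677) = √(1440 - 17677) = √(-16237) = I*√16237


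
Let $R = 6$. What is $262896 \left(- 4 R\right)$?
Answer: $-6309504$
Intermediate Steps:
$262896 \left(- 4 R\right) = 262896 \left(\left(-4\right) 6\right) = 262896 \left(-24\right) = -6309504$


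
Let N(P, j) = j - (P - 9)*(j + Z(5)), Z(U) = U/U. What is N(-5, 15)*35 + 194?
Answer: 8559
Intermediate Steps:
Z(U) = 1
N(P, j) = j - (1 + j)*(-9 + P) (N(P, j) = j - (P - 9)*(j + 1) = j - (-9 + P)*(1 + j) = j - (1 + j)*(-9 + P))
N(-5, 15)*35 + 194 = (9 - 1*(-5) + 10*15 - 1*(-5)*15)*35 + 194 = (9 + 5 + 150 + 75)*35 + 194 = 239*35 + 194 = 8365 + 194 = 8559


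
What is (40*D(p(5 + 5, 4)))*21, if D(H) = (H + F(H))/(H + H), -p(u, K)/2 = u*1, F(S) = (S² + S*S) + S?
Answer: -15960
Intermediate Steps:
F(S) = S + 2*S² (F(S) = (S² + S²) + S = 2*S² + S = S + 2*S²)
p(u, K) = -2*u
D(H) = (H + H*(1 + 2*H))/(2*H) (D(H) = (H + H*(1 + 2*H))/(H + H) = (H + H*(1 + 2*H))/((2*H)) = (H + H*(1 + 2*H))*(1/(2*H)) = (H + H*(1 + 2*H))/(2*H))
(40*D(p(5 + 5, 4)))*21 = (40*(1 - 2*(5 + 5)))*21 = (40*(1 - 2*10))*21 = (40*(1 - 20))*21 = (40*(-19))*21 = -760*21 = -15960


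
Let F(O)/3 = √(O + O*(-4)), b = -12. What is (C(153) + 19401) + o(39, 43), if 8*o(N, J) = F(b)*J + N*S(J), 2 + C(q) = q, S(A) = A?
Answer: 158867/8 ≈ 19858.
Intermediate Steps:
F(O) = 3*√3*√(-O) (F(O) = 3*√(O + O*(-4)) = 3*√(O - 4*O) = 3*√(-3*O) = 3*(√3*√(-O)) = 3*√3*√(-O))
C(q) = -2 + q
o(N, J) = 9*J/4 + J*N/8 (o(N, J) = ((3*√3*√(-1*(-12)))*J + N*J)/8 = ((3*√3*√12)*J + J*N)/8 = ((3*√3*(2*√3))*J + J*N)/8 = (18*J + J*N)/8 = 9*J/4 + J*N/8)
(C(153) + 19401) + o(39, 43) = ((-2 + 153) + 19401) + (⅛)*43*(18 + 39) = (151 + 19401) + (⅛)*43*57 = 19552 + 2451/8 = 158867/8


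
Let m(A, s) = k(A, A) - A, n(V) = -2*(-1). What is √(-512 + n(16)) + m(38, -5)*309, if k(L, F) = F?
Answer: I*√510 ≈ 22.583*I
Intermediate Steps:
n(V) = 2
m(A, s) = 0 (m(A, s) = A - A = 0)
√(-512 + n(16)) + m(38, -5)*309 = √(-512 + 2) + 0*309 = √(-510) + 0 = I*√510 + 0 = I*√510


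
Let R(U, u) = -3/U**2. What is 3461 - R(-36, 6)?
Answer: 1495153/432 ≈ 3461.0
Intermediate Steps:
R(U, u) = -3/U**2
3461 - R(-36, 6) = 3461 - (-3)/(-36)**2 = 3461 - (-3)/1296 = 3461 - 1*(-1/432) = 3461 + 1/432 = 1495153/432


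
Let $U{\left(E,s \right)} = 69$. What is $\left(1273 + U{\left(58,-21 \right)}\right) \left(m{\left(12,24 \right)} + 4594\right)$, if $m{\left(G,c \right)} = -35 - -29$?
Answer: $6157096$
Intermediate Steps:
$m{\left(G,c \right)} = -6$ ($m{\left(G,c \right)} = -35 + 29 = -6$)
$\left(1273 + U{\left(58,-21 \right)}\right) \left(m{\left(12,24 \right)} + 4594\right) = \left(1273 + 69\right) \left(-6 + 4594\right) = 1342 \cdot 4588 = 6157096$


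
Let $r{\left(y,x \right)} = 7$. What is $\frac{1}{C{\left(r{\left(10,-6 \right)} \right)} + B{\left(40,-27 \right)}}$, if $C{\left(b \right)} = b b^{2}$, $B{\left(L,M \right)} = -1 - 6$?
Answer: $\frac{1}{336} \approx 0.0029762$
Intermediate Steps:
$B{\left(L,M \right)} = -7$ ($B{\left(L,M \right)} = -1 - 6 = -7$)
$C{\left(b \right)} = b^{3}$
$\frac{1}{C{\left(r{\left(10,-6 \right)} \right)} + B{\left(40,-27 \right)}} = \frac{1}{7^{3} - 7} = \frac{1}{343 - 7} = \frac{1}{336}$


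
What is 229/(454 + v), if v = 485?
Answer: 229/939 ≈ 0.24388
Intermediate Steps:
229/(454 + v) = 229/(454 + 485) = 229/939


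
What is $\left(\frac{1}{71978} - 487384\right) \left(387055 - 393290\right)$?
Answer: $\frac{7542398993465}{2482} \approx 3.0388 \cdot 10^{9}$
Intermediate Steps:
$\left(\frac{1}{71978} - 487384\right) \left(387055 - 393290\right) = \left(\frac{1}{71978} - 487384\right) \left(-6235\right) = \left(- \frac{35080925551}{71978}\right) \left(-6235\right) = \frac{7542398993465}{2482}$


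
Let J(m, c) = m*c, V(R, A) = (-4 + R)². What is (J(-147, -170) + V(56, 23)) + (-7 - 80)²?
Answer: 35263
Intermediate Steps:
J(m, c) = c*m
(J(-147, -170) + V(56, 23)) + (-7 - 80)² = (-170*(-147) + (-4 + 56)²) + (-7 - 80)² = (24990 + 52²) + (-87)² = (24990 + 2704) + 7569 = 27694 + 7569 = 35263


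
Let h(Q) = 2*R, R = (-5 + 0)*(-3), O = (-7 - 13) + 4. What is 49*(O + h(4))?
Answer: 686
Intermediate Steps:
O = -16 (O = -20 + 4 = -16)
R = 15 (R = -5*(-3) = 15)
h(Q) = 30 (h(Q) = 2*15 = 30)
49*(O + h(4)) = 49*(-16 + 30) = 49*14 = 686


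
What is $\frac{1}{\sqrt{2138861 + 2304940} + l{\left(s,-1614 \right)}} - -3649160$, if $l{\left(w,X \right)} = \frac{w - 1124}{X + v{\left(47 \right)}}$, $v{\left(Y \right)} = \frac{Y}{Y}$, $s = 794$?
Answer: $\frac{14063550728132753250}{3853914525023} + \frac{2601769 \sqrt{4443801}}{11561743575069} \approx 3.6492 \cdot 10^{6}$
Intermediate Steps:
$v{\left(Y \right)} = 1$
$l{\left(w,X \right)} = \frac{-1124 + w}{1 + X}$ ($l{\left(w,X \right)} = \frac{w - 1124}{X + 1} = \frac{-1124 + w}{1 + X}$)
$\frac{1}{\sqrt{2138861 + 2304940} + l{\left(s,-1614 \right)}} - -3649160 = \frac{1}{\sqrt{2138861 + 2304940} + \frac{-1124 + 794}{1 - 1614}} - -3649160 = \frac{1}{\sqrt{4443801} + \frac{1}{-1613} \left(-330\right)} + 3649160 = \frac{1}{\sqrt{4443801} - - \frac{330}{1613}} + 3649160 = \frac{1}{\sqrt{4443801} + \frac{330}{1613}} + 3649160 = \frac{1}{\frac{330}{1613} + \sqrt{4443801}} + 3649160 = 3649160 + \frac{1}{\frac{330}{1613} + \sqrt{4443801}}$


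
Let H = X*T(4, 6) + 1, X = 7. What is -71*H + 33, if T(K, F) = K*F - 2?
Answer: -10972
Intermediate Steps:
T(K, F) = -2 + F*K (T(K, F) = F*K - 2 = -2 + F*K)
H = 155 (H = 7*(-2 + 6*4) + 1 = 7*(-2 + 24) + 1 = 7*22 + 1 = 154 + 1 = 155)
-71*H + 33 = -71*155 + 33 = -11005 + 33 = -10972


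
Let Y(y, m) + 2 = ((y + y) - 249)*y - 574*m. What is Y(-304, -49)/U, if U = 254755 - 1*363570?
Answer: -41236/15545 ≈ -2.6527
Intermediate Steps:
U = -108815 (U = 254755 - 363570 = -108815)
Y(y, m) = -2 - 574*m + y*(-249 + 2*y) (Y(y, m) = -2 + (((y + y) - 249)*y - 574*m) = -2 + ((2*y - 249)*y - 574*m) = -2 + ((-249 + 2*y)*y - 574*m) = -2 + (y*(-249 + 2*y) - 574*m) = -2 + (-574*m + y*(-249 + 2*y)) = -2 - 574*m + y*(-249 + 2*y))
Y(-304, -49)/U = (-2 - 574*(-49) - 249*(-304) + 2*(-304)**2)/(-108815) = (-2 + 28126 + 75696 + 2*92416)*(-1/108815) = (-2 + 28126 + 75696 + 184832)*(-1/108815) = 288652*(-1/108815) = -41236/15545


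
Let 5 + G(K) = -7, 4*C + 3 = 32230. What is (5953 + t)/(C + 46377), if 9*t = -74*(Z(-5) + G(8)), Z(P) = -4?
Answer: 31292/279945 ≈ 0.11178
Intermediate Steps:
C = 32227/4 (C = -3/4 + (1/4)*32230 = -3/4 + 16115/2 = 32227/4 ≈ 8056.8)
G(K) = -12 (G(K) = -5 - 7 = -12)
t = 1184/9 (t = (-74*(-4 - 12))/9 = (-74*(-16))/9 = (1/9)*1184 = 1184/9 ≈ 131.56)
(5953 + t)/(C + 46377) = (5953 + 1184/9)/(32227/4 + 46377) = 54761/(9*(217735/4)) = (54761/9)*(4/217735) = 31292/279945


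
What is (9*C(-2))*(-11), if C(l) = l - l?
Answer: 0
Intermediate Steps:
C(l) = 0
(9*C(-2))*(-11) = (9*0)*(-11) = 0*(-11) = 0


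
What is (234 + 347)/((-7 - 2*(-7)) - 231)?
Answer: -83/32 ≈ -2.5938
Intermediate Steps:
(234 + 347)/((-7 - 2*(-7)) - 231) = 581/((-7 + 14) - 231) = 581/(7 - 231) = 581/(-224) = 581*(-1/224) = -83/32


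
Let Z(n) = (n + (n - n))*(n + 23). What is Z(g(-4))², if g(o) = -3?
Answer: 3600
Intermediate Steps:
Z(n) = n*(23 + n) (Z(n) = (n + 0)*(23 + n) = n*(23 + n))
Z(g(-4))² = (-3*(23 - 3))² = (-3*20)² = (-60)² = 3600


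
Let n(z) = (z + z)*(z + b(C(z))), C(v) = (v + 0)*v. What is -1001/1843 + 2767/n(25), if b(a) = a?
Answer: -27432919/59897500 ≈ -0.45800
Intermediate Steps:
C(v) = v² (C(v) = v*v = v²)
n(z) = 2*z*(z + z²) (n(z) = (z + z)*(z + z²) = (2*z)*(z + z²) = 2*z*(z + z²))
-1001/1843 + 2767/n(25) = -1001/1843 + 2767/((2*25²*(1 + 25))) = -1001*1/1843 + 2767/((2*625*26)) = -1001/1843 + 2767/32500 = -27432919/59897500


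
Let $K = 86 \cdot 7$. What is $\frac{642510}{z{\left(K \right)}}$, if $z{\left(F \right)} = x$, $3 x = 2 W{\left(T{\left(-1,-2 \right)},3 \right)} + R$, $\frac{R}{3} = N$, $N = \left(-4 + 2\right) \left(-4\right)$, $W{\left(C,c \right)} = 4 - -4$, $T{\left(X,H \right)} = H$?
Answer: $\frac{192753}{4} \approx 48188.0$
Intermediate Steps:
$K = 602$
$W{\left(C,c \right)} = 8$ ($W{\left(C,c \right)} = 4 + 4 = 8$)
$N = 8$ ($N = \left(-2\right) \left(-4\right) = 8$)
$R = 24$ ($R = 3 \cdot 8 = 24$)
$x = \frac{40}{3}$ ($x = \frac{2 \cdot 8 + 24}{3} = \frac{16 + 24}{3} = \frac{1}{3} \cdot 40 = \frac{40}{3} \approx 13.333$)
$z{\left(F \right)} = \frac{40}{3}$
$\frac{642510}{z{\left(K \right)}} = \frac{642510}{\frac{40}{3}} = 642510 \cdot \frac{3}{40} = \frac{192753}{4}$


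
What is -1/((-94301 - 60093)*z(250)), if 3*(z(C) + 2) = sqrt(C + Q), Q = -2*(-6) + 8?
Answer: 1/2007122 + sqrt(30)/4014244 ≈ 1.8627e-6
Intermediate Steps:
Q = 20 (Q = 12 + 8 = 20)
z(C) = -2 + sqrt(20 + C)/3 (z(C) = -2 + sqrt(C + 20)/3 = -2 + sqrt(20 + C)/3)
-1/((-94301 - 60093)*z(250)) = -1/((-94301 - 60093)*(-2 + sqrt(20 + 250)/3)) = -1/((-154394)*(-2 + sqrt(270)/3)) = -(-1)/(154394*(-2 + (3*sqrt(30))/3)) = -(-1)/(154394*(-2 + sqrt(30))) = 1/(154394*(-2 + sqrt(30)))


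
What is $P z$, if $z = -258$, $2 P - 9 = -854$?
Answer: $109005$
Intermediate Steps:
$P = - \frac{845}{2}$ ($P = \frac{9}{2} + \frac{1}{2} \left(-854\right) = \frac{9}{2} - 427 = - \frac{845}{2} \approx -422.5$)
$P z = \left(- \frac{845}{2}\right) \left(-258\right) = 109005$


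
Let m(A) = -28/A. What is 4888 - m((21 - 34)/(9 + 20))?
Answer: 62732/13 ≈ 4825.5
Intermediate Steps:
4888 - m((21 - 34)/(9 + 20)) = 4888 - (-28)/((21 - 34)/(9 + 20)) = 4888 - (-28)/((-13/29)) = 4888 - (-28)/((-13*1/29)) = 4888 - (-28)/(-13/29) = 4888 - (-28)*(-29)/13 = 4888 - 1*812/13 = 4888 - 812/13 = 62732/13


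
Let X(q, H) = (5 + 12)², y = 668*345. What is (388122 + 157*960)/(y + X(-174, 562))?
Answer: 538842/230749 ≈ 2.3352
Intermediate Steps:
y = 230460
X(q, H) = 289 (X(q, H) = 17² = 289)
(388122 + 157*960)/(y + X(-174, 562)) = (388122 + 157*960)/(230460 + 289) = (388122 + 150720)/230749 = 538842*(1/230749) = 538842/230749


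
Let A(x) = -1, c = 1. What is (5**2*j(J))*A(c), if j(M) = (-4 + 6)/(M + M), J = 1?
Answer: -25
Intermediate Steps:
j(M) = 1/M (j(M) = 2/((2*M)) = 2*(1/(2*M)) = 1/M)
(5**2*j(J))*A(c) = (5**2/1)*(-1) = (25*1)*(-1) = 25*(-1) = -25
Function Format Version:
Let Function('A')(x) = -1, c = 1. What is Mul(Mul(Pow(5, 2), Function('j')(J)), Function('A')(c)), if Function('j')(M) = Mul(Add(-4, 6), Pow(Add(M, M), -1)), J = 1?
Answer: -25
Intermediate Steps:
Function('j')(M) = Pow(M, -1) (Function('j')(M) = Mul(2, Pow(Mul(2, M), -1)) = Mul(2, Mul(Rational(1, 2), Pow(M, -1))) = Pow(M, -1))
Mul(Mul(Pow(5, 2), Function('j')(J)), Function('A')(c)) = Mul(Mul(Pow(5, 2), Pow(1, -1)), -1) = Mul(Mul(25, 1), -1) = Mul(25, -1) = -25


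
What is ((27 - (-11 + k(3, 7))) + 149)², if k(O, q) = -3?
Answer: 36100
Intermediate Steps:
((27 - (-11 + k(3, 7))) + 149)² = ((27 - (-11 - 3)) + 149)² = ((27 - 1*(-14)) + 149)² = ((27 + 14) + 149)² = (41 + 149)² = 190² = 36100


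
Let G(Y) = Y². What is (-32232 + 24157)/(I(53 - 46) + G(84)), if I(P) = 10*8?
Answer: -8075/7136 ≈ -1.1316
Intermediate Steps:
I(P) = 80
(-32232 + 24157)/(I(53 - 46) + G(84)) = (-32232 + 24157)/(80 + 84²) = -8075/(80 + 7056) = -8075/7136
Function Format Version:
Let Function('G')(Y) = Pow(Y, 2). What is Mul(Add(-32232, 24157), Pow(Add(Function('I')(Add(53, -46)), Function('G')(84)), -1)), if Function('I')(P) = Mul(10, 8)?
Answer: Rational(-8075, 7136) ≈ -1.1316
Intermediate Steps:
Function('I')(P) = 80
Mul(Add(-32232, 24157), Pow(Add(Function('I')(Add(53, -46)), Function('G')(84)), -1)) = Mul(Add(-32232, 24157), Pow(Add(80, Pow(84, 2)), -1)) = Mul(-8075, Pow(Add(80, 7056), -1)) = Mul(-8075, Pow(7136, -1)) = Mul(-8075, Rational(1, 7136)) = Rational(-8075, 7136)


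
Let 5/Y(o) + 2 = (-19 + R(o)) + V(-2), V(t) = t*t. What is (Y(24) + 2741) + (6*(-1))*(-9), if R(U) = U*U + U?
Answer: 1629490/583 ≈ 2795.0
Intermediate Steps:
R(U) = U + U² (R(U) = U² + U = U + U²)
V(t) = t²
Y(o) = 5/(-17 + o*(1 + o)) (Y(o) = 5/(-2 + ((-19 + o*(1 + o)) + (-2)²)) = 5/(-2 + ((-19 + o*(1 + o)) + 4)) = 5/(-2 + (-15 + o*(1 + o))) = 5/(-17 + o*(1 + o)))
(Y(24) + 2741) + (6*(-1))*(-9) = (5/(-17 + 24*(1 + 24)) + 2741) + (6*(-1))*(-9) = (5/(-17 + 24*25) + 2741) - 6*(-9) = (5/(-17 + 600) + 2741) + 54 = (5/583 + 2741) + 54 = 1598008/583 + 54 = 1629490/583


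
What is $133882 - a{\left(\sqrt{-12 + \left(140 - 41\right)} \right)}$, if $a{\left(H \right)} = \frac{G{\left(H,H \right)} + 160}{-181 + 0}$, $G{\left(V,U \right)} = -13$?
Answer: $\frac{24232789}{181} \approx 1.3388 \cdot 10^{5}$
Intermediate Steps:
$a{\left(H \right)} = - \frac{147}{181}$ ($a{\left(H \right)} = \frac{-13 + 160}{-181 + 0} = \frac{147}{-181} = 147 \left(- \frac{1}{181}\right) = - \frac{147}{181}$)
$133882 - a{\left(\sqrt{-12 + \left(140 - 41\right)} \right)} = 133882 - - \frac{147}{181} = 133882 + \frac{147}{181} = \frac{24232789}{181}$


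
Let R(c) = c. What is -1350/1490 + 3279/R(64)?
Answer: 479931/9536 ≈ 50.328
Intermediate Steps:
-1350/1490 + 3279/R(64) = -1350/1490 + 3279/64 = -1350*1/1490 + 3279*(1/64) = -135/149 + 3279/64 = 479931/9536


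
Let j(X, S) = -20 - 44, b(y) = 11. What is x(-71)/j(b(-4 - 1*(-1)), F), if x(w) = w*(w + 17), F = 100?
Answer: -1917/32 ≈ -59.906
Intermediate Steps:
x(w) = w*(17 + w)
j(X, S) = -64
x(-71)/j(b(-4 - 1*(-1)), F) = -71*(17 - 71)/(-64) = -71*(-54)*(-1/64) = 3834*(-1/64) = -1917/32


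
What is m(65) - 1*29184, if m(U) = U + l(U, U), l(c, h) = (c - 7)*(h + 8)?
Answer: -24885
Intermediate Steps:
l(c, h) = (-7 + c)*(8 + h)
m(U) = -56 + U² + 2*U (m(U) = U + (-56 - 7*U + 8*U + U*U) = U + (-56 - 7*U + 8*U + U²) = U + (-56 + U + U²) = -56 + U² + 2*U)
m(65) - 1*29184 = (-56 + 65² + 2*65) - 1*29184 = (-56 + 4225 + 130) - 29184 = 4299 - 29184 = -24885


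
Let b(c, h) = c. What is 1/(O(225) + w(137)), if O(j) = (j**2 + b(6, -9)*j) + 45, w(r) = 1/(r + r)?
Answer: 274/14253481 ≈ 1.9223e-5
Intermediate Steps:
w(r) = 1/(2*r)
O(j) = 45 + j**2 + 6*j (O(j) = (j**2 + 6*j) + 45 = 45 + j**2 + 6*j)
1/(O(225) + w(137)) = 1/((45 + 225**2 + 6*225) + (1/2)/137) = 1/((45 + 50625 + 1350) + (1/2)*(1/137)) = 1/(52020 + 1/274) = 1/(14253481/274) = 274/14253481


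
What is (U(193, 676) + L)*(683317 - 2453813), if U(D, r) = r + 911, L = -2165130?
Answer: 3830544227328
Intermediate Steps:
U(D, r) = 911 + r
(U(193, 676) + L)*(683317 - 2453813) = ((911 + 676) - 2165130)*(683317 - 2453813) = (1587 - 2165130)*(-1770496) = -2163543*(-1770496) = 3830544227328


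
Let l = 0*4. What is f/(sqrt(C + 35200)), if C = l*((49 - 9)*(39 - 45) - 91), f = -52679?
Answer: -4789*sqrt(22)/80 ≈ -280.78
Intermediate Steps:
l = 0
C = 0 (C = 0*((49 - 9)*(39 - 45) - 91) = 0*(40*(-6) - 91) = 0*(-240 - 91) = 0*(-331) = 0)
f/(sqrt(C + 35200)) = -52679/sqrt(0 + 35200) = -52679*sqrt(22)/880 = -4789*sqrt(22)/80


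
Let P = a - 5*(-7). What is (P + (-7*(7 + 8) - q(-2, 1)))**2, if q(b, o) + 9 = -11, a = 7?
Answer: 1849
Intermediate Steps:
q(b, o) = -20 (q(b, o) = -9 - 11 = -20)
P = 42 (P = 7 - 5*(-7) = 7 + 35 = 42)
(P + (-7*(7 + 8) - q(-2, 1)))**2 = (42 + (-7*(7 + 8) - 1*(-20)))**2 = (42 + (-7*15 + 20))**2 = (42 + (-105 + 20))**2 = (42 - 85)**2 = (-43)**2 = 1849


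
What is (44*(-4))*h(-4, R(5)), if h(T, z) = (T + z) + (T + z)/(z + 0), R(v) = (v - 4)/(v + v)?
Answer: 37752/5 ≈ 7550.4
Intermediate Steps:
R(v) = (-4 + v)/(2*v) (R(v) = (-4 + v)/((2*v)) = (-4 + v)*(1/(2*v)) = (-4 + v)/(2*v))
h(T, z) = T + z + (T + z)/z (h(T, z) = (T + z) + (T + z)/z = T + z + (T + z)/z)
(44*(-4))*h(-4, R(5)) = (44*(-4))*(1 - 4 + (½)*(-4 + 5)/5 - 4*10/(-4 + 5)) = -176*(1 - 4 + (½)*(⅕)*1 - 4/((½)*(⅕)*1)) = -176*(1 - 4 + ⅒ - 4/⅒) = -176*(1 - 4 + ⅒ - 4*10) = -176*(1 - 4 + ⅒ - 40) = -176*(-429/10) = 37752/5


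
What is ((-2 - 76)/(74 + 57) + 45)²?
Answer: 33837489/17161 ≈ 1971.8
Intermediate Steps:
((-2 - 76)/(74 + 57) + 45)² = (-78/131 + 45)² = (5817/131)² = 33837489/17161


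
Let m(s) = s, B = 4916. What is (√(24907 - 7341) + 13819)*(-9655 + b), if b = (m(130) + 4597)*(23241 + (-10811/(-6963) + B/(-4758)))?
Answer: 214928269992101163/141581 + 202190282212701*√17566/1840553 ≈ 1.5326e+12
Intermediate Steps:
b = 202208052751916/1840553 (b = (130 + 4597)*(23241 + (-10811/(-6963) + 4916/(-4758))) = 4727*(23241 + (-10811*(-1/6963) + 4916*(-1/4758))) = 4727*(23241 + (10811/6963 - 2458/2379)) = 4727*(23241 + 956035/1840553) = 4727*(42777248308/1840553) = 202208052751916/1840553 ≈ 1.0986e+8)
(√(24907 - 7341) + 13819)*(-9655 + b) = (√(24907 - 7341) + 13819)*(-9655 + 202208052751916/1840553) = (√17566 + 13819)*(202190282212701/1840553) = (13819 + √17566)*(202190282212701/1840553) = 214928269992101163/141581 + 202190282212701*√17566/1840553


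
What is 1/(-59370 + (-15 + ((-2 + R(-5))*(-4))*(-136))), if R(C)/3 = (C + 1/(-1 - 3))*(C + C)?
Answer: 1/25207 ≈ 3.9672e-5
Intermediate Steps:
R(C) = 6*C*(-1/4 + C) (R(C) = 3*((C + 1/(-1 - 3))*(C + C)) = 3*((C + 1/(-4))*(2*C)) = 3*((C - 1/4)*(2*C)) = 3*((-1/4 + C)*(2*C)) = 3*(2*C*(-1/4 + C)) = 6*C*(-1/4 + C))
1/(-59370 + (-15 + ((-2 + R(-5))*(-4))*(-136))) = 1/(-59370 + (-15 + ((-2 + (3/2)*(-5)*(-1 + 4*(-5)))*(-4))*(-136))) = 1/(-59370 + (-15 + ((-2 + (3/2)*(-5)*(-1 - 20))*(-4))*(-136))) = 1/(-59370 + (-15 + ((-2 + (3/2)*(-5)*(-21))*(-4))*(-136))) = 1/(-59370 + (-15 + ((-2 + 315/2)*(-4))*(-136))) = 1/(-59370 + (-15 + ((311/2)*(-4))*(-136))) = 1/(-59370 + (-15 - 622*(-136))) = 1/(-59370 + (-15 + 84592)) = 1/(-59370 + 84577) = 1/25207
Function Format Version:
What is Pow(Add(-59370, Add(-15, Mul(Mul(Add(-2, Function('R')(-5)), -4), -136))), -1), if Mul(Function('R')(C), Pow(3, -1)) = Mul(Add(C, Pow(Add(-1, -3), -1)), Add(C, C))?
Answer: Rational(1, 25207) ≈ 3.9672e-5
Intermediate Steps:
Function('R')(C) = Mul(6, C, Add(Rational(-1, 4), C)) (Function('R')(C) = Mul(3, Mul(Add(C, Pow(Add(-1, -3), -1)), Add(C, C))) = Mul(3, Mul(Add(C, Pow(-4, -1)), Mul(2, C))) = Mul(3, Mul(Add(C, Rational(-1, 4)), Mul(2, C))) = Mul(3, Mul(Add(Rational(-1, 4), C), Mul(2, C))) = Mul(3, Mul(2, C, Add(Rational(-1, 4), C))) = Mul(6, C, Add(Rational(-1, 4), C)))
Pow(Add(-59370, Add(-15, Mul(Mul(Add(-2, Function('R')(-5)), -4), -136))), -1) = Pow(Add(-59370, Add(-15, Mul(Mul(Add(-2, Mul(Rational(3, 2), -5, Add(-1, Mul(4, -5)))), -4), -136))), -1) = Pow(Add(-59370, Add(-15, Mul(Mul(Add(-2, Mul(Rational(3, 2), -5, Add(-1, -20))), -4), -136))), -1) = Pow(Add(-59370, Add(-15, Mul(Mul(Add(-2, Mul(Rational(3, 2), -5, -21)), -4), -136))), -1) = Pow(Add(-59370, Add(-15, Mul(Mul(Add(-2, Rational(315, 2)), -4), -136))), -1) = Pow(Add(-59370, Add(-15, Mul(Mul(Rational(311, 2), -4), -136))), -1) = Pow(Add(-59370, Add(-15, Mul(-622, -136))), -1) = Pow(Add(-59370, Add(-15, 84592)), -1) = Pow(Add(-59370, 84577), -1) = Pow(25207, -1) = Rational(1, 25207)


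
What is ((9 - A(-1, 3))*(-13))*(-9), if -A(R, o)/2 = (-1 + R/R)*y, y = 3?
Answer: 1053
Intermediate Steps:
A(R, o) = 0 (A(R, o) = -2*(-1 + R/R)*3 = -2*(-1 + 1)*3 = -0*3 = -2*0 = 0)
((9 - A(-1, 3))*(-13))*(-9) = ((9 - 1*0)*(-13))*(-9) = ((9 + 0)*(-13))*(-9) = (9*(-13))*(-9) = -117*(-9) = 1053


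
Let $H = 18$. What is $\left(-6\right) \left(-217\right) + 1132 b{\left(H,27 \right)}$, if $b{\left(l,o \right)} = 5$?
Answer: $6962$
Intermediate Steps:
$\left(-6\right) \left(-217\right) + 1132 b{\left(H,27 \right)} = \left(-6\right) \left(-217\right) + 1132 \cdot 5 = 1302 + 5660 = 6962$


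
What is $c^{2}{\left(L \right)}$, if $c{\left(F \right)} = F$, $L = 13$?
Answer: $169$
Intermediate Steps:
$c^{2}{\left(L \right)} = 13^{2} = 169$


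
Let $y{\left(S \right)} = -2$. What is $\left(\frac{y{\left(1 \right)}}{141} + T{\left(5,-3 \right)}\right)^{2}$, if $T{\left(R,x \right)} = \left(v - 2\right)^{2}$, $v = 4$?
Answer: $\frac{315844}{19881} \approx 15.887$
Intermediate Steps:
$T{\left(R,x \right)} = 4$ ($T{\left(R,x \right)} = \left(4 - 2\right)^{2} = 2^{2} = 4$)
$\left(\frac{y{\left(1 \right)}}{141} + T{\left(5,-3 \right)}\right)^{2} = \left(- \frac{2}{141} + 4\right)^{2} = \left(\frac{562}{141}\right)^{2} = \frac{315844}{19881}$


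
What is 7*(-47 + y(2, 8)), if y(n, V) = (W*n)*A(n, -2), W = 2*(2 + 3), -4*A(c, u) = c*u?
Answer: -189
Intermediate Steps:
A(c, u) = -c*u/4
W = 10 (W = 2*5 = 10)
y(n, V) = 5*n² (y(n, V) = (10*n)*(-¼*n*(-2)) = (10*n)*(n/2) = 5*n²)
7*(-47 + y(2, 8)) = 7*(-47 + 5*2²) = 7*(-47 + 5*4) = 7*(-47 + 20) = 7*(-27) = -189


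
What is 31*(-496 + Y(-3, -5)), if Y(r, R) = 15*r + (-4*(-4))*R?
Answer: -19251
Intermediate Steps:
Y(r, R) = 15*r + 16*R
31*(-496 + Y(-3, -5)) = 31*(-496 + (15*(-3) + 16*(-5))) = 31*(-496 + (-45 - 80)) = 31*(-496 - 125) = 31*(-621) = -19251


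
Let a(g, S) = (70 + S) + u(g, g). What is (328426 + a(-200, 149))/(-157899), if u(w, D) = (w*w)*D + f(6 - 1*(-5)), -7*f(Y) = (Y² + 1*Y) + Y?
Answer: 17899876/368431 ≈ 48.584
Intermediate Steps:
f(Y) = -2*Y/7 - Y²/7 (f(Y) = -((Y² + 1*Y) + Y)/7 = -((Y² + Y) + Y)/7 = -((Y + Y²) + Y)/7 = -(Y² + 2*Y)/7 = -2*Y/7 - Y²/7)
u(w, D) = -143/7 + D*w² (u(w, D) = (w*w)*D - (6 - 1*(-5))*(2 + (6 - 1*(-5)))/7 = w²*D - (6 + 5)*(2 + (6 + 5))/7 = D*w² - ⅐*11*(2 + 11) = D*w² - ⅐*11*13 = D*w² - 143/7 = -143/7 + D*w²)
a(g, S) = 347/7 + S + g³ (a(g, S) = (70 + S) + (-143/7 + g*g²) = (70 + S) + (-143/7 + g³) = 347/7 + S + g³)
(328426 + a(-200, 149))/(-157899) = (328426 + (347/7 + 149 + (-200)³))/(-157899) = (328426 + (347/7 + 149 - 8000000))*(-1/157899) = (328426 - 55998610/7)*(-1/157899) = -53699628/7*(-1/157899) = 17899876/368431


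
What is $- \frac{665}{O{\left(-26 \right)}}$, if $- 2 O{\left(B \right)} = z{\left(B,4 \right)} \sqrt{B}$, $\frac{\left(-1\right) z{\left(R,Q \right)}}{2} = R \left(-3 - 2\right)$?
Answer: $\frac{133 i \sqrt{26}}{676} \approx 1.0032 i$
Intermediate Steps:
$z{\left(R,Q \right)} = 10 R$ ($z{\left(R,Q \right)} = - 2 R \left(-3 - 2\right) = - 2 R \left(-5\right) = - 2 \left(- 5 R\right) = 10 R$)
$O{\left(B \right)} = - 5 B^{\frac{3}{2}}$ ($O{\left(B \right)} = - \frac{10 B \sqrt{B}}{2} = - \frac{10 B^{\frac{3}{2}}}{2} = - 5 B^{\frac{3}{2}}$)
$- \frac{665}{O{\left(-26 \right)}} = - \frac{665}{\left(-5\right) \left(-26\right)^{\frac{3}{2}}} = - \frac{665}{\left(-5\right) \left(- 26 i \sqrt{26}\right)} = - \frac{665}{130 i \sqrt{26}} = - 665 \left(- \frac{i \sqrt{26}}{3380}\right) = \frac{133 i \sqrt{26}}{676}$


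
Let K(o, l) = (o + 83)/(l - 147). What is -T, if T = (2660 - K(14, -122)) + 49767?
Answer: -14102960/269 ≈ -52427.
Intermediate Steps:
K(o, l) = (83 + o)/(-147 + l)
T = 14102960/269 (T = (2660 - (83 + 14)/(-147 - 122)) + 49767 = (2660 - 97/(-269)) + 49767 = (2660 - (-1)*97/269) + 49767 = (2660 - 1*(-97/269)) + 49767 = (2660 + 97/269) + 49767 = 715637/269 + 49767 = 14102960/269 ≈ 52427.)
-T = -1*14102960/269 = -14102960/269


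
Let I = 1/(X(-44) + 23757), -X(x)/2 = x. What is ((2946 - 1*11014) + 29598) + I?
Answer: 513382851/23845 ≈ 21530.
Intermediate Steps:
X(x) = -2*x
I = 1/23845 (I = 1/(-2*(-44) + 23757) = 1/(88 + 23757) = 1/23845 ≈ 4.1938e-5)
((2946 - 1*11014) + 29598) + I = ((2946 - 1*11014) + 29598) + 1/23845 = ((2946 - 11014) + 29598) + 1/23845 = (-8068 + 29598) + 1/23845 = 21530 + 1/23845 = 513382851/23845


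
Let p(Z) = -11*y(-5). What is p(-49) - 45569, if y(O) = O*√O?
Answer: -45569 + 55*I*√5 ≈ -45569.0 + 122.98*I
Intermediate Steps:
y(O) = O^(3/2)
p(Z) = 55*I*√5 (p(Z) = -(-55)*I*√5 = 55*I*√5)
p(-49) - 45569 = 55*I*√5 - 45569 = -45569 + 55*I*√5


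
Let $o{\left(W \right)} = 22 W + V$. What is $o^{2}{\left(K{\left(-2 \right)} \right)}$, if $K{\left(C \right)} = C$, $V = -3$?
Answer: $2209$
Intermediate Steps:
$o{\left(W \right)} = -3 + 22 W$ ($o{\left(W \right)} = 22 W - 3 = -3 + 22 W$)
$o^{2}{\left(K{\left(-2 \right)} \right)} = \left(-3 + 22 \left(-2\right)\right)^{2} = \left(-3 - 44\right)^{2} = \left(-47\right)^{2} = 2209$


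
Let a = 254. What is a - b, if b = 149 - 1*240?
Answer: 345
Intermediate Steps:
b = -91 (b = 149 - 240 = -91)
a - b = 254 - 1*(-91) = 254 + 91 = 345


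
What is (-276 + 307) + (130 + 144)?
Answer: 305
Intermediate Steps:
(-276 + 307) + (130 + 144) = 31 + 274 = 305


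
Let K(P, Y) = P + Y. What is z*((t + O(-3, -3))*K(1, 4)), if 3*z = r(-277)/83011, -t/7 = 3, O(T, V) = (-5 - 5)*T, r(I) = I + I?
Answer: -8310/83011 ≈ -0.10011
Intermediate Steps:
r(I) = 2*I
O(T, V) = -10*T
t = -21 (t = -7*3 = -21)
z = -554/249033 (z = ((2*(-277))/83011)/3 = (-554*1/83011)/3 = (1/3)*(-554/83011) = -554/249033 ≈ -0.0022246)
z*((t + O(-3, -3))*K(1, 4)) = -554*(-21 - 10*(-3))*(1 + 4)/249033 = -554*(-21 + 30)*5/249033 = -1662*5/83011 = -554/249033*45 = -8310/83011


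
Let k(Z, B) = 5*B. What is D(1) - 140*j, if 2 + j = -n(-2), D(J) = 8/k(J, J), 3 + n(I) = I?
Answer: -2092/5 ≈ -418.40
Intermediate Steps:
n(I) = -3 + I
D(J) = 8/(5*J) (D(J) = 8/((5*J)) = 8*(1/(5*J)) = 8/(5*J))
j = 3 (j = -2 - (-3 - 2) = -2 - 1*(-5) = -2 + 5 = 3)
D(1) - 140*j = (8/5)/1 - 140*3 = (8/5)*1 - 420 = 8/5 - 420 = -2092/5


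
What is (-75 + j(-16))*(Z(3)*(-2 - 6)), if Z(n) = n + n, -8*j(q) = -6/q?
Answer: 14409/4 ≈ 3602.3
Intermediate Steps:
j(q) = 3/(4*q) (j(q) = -(-3)/(4*q) = 3/(4*q))
Z(n) = 2*n
(-75 + j(-16))*(Z(3)*(-2 - 6)) = (-75 + (¾)/(-16))*((2*3)*(-2 - 6)) = (-75 + (¾)*(-1/16))*(6*(-8)) = (-75 - 3/64)*(-48) = -4803/64*(-48) = 14409/4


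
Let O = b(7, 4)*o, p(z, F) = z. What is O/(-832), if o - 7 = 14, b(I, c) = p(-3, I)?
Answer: 63/832 ≈ 0.075721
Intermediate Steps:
b(I, c) = -3
o = 21 (o = 7 + 14 = 21)
O = -63 (O = -3*21 = -63)
O/(-832) = -63/(-832) = -63*(-1/832) = 63/832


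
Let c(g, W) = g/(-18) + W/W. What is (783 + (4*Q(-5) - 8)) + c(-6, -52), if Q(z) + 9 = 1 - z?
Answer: 2293/3 ≈ 764.33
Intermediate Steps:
Q(z) = -8 - z (Q(z) = -9 + (1 - z) = -8 - z)
c(g, W) = 1 - g/18 (c(g, W) = g*(-1/18) + 1 = -g/18 + 1 = 1 - g/18)
(783 + (4*Q(-5) - 8)) + c(-6, -52) = (783 + (4*(-8 - 1*(-5)) - 8)) + (1 - 1/18*(-6)) = (783 + (4*(-8 + 5) - 8)) + (1 + 1/3) = (783 + (4*(-3) - 8)) + 4/3 = (783 + (-12 - 8)) + 4/3 = (783 - 20) + 4/3 = 763 + 4/3 = 2293/3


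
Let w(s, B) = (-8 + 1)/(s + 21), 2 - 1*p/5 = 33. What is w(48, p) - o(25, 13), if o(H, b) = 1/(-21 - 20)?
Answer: -218/2829 ≈ -0.077059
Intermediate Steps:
p = -155 (p = 10 - 5*33 = 10 - 165 = -155)
w(s, B) = -7/(21 + s)
o(H, b) = -1/41 (o(H, b) = 1/(-41) = -1/41)
w(48, p) - o(25, 13) = -7/(21 + 48) - 1*(-1/41) = -7/69 + 1/41 = -218/2829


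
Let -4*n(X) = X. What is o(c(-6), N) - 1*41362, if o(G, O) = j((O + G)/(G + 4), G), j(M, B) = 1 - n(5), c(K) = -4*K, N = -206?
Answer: -165439/4 ≈ -41360.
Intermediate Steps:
n(X) = -X/4
j(M, B) = 9/4 (j(M, B) = 1 - (-1)*5/4 = 1 - 1*(-5/4) = 1 + 5/4 = 9/4)
o(G, O) = 9/4
o(c(-6), N) - 1*41362 = 9/4 - 1*41362 = 9/4 - 41362 = -165439/4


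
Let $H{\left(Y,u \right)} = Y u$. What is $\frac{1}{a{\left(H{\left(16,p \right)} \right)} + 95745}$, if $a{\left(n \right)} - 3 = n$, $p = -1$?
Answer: $\frac{1}{95732} \approx 1.0446 \cdot 10^{-5}$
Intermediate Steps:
$a{\left(n \right)} = 3 + n$
$\frac{1}{a{\left(H{\left(16,p \right)} \right)} + 95745} = \frac{1}{\left(3 + 16 \left(-1\right)\right) + 95745} = \frac{1}{\left(3 - 16\right) + 95745} = \frac{1}{-13 + 95745} = \frac{1}{95732}$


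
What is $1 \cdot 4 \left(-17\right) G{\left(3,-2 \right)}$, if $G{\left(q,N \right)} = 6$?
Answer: $-408$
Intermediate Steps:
$1 \cdot 4 \left(-17\right) G{\left(3,-2 \right)} = 1 \cdot 4 \left(-17\right) 6 = 4 \left(-17\right) 6 = \left(-68\right) 6 = -408$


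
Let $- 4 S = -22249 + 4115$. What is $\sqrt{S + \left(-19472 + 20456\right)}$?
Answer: $\frac{\sqrt{22070}}{2} \approx 74.28$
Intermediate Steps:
$S = \frac{9067}{2}$ ($S = - \frac{-22249 + 4115}{4} = \left(- \frac{1}{4}\right) \left(-18134\right) = \frac{9067}{2} \approx 4533.5$)
$\sqrt{S + \left(-19472 + 20456\right)} = \sqrt{\frac{9067}{2} + \left(-19472 + 20456\right)} = \sqrt{\frac{9067}{2} + 984} = \sqrt{\frac{11035}{2}} = \frac{\sqrt{22070}}{2}$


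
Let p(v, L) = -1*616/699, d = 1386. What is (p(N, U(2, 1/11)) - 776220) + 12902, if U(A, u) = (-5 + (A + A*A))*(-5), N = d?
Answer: -533559898/699 ≈ -7.6332e+5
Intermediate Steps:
N = 1386
U(A, u) = 25 - 5*A - 5*A² (U(A, u) = (-5 + (A + A²))*(-5) = (-5 + A + A²)*(-5) = 25 - 5*A - 5*A²)
p(v, L) = -616/699 (p(v, L) = -616*1/699 = -616/699)
(p(N, U(2, 1/11)) - 776220) + 12902 = (-616/699 - 776220) + 12902 = -542578396/699 + 12902 = -533559898/699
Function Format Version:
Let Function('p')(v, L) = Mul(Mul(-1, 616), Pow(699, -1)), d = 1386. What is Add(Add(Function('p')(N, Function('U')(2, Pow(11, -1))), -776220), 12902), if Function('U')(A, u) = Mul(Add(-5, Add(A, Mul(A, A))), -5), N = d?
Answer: Rational(-533559898, 699) ≈ -7.6332e+5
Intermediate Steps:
N = 1386
Function('U')(A, u) = Add(25, Mul(-5, A), Mul(-5, Pow(A, 2))) (Function('U')(A, u) = Mul(Add(-5, Add(A, Pow(A, 2))), -5) = Mul(Add(-5, A, Pow(A, 2)), -5) = Add(25, Mul(-5, A), Mul(-5, Pow(A, 2))))
Function('p')(v, L) = Rational(-616, 699) (Function('p')(v, L) = Mul(-616, Rational(1, 699)) = Rational(-616, 699))
Add(Add(Function('p')(N, Function('U')(2, Pow(11, -1))), -776220), 12902) = Add(Add(Rational(-616, 699), -776220), 12902) = Add(Rational(-542578396, 699), 12902) = Rational(-533559898, 699)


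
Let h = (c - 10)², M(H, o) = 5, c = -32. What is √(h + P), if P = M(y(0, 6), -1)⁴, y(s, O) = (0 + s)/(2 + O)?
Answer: √2389 ≈ 48.877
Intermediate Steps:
y(s, O) = s/(2 + O)
P = 625 (P = 5⁴ = 625)
h = 1764 (h = (-32 - 10)² = (-42)² = 1764)
√(h + P) = √(1764 + 625) = √2389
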